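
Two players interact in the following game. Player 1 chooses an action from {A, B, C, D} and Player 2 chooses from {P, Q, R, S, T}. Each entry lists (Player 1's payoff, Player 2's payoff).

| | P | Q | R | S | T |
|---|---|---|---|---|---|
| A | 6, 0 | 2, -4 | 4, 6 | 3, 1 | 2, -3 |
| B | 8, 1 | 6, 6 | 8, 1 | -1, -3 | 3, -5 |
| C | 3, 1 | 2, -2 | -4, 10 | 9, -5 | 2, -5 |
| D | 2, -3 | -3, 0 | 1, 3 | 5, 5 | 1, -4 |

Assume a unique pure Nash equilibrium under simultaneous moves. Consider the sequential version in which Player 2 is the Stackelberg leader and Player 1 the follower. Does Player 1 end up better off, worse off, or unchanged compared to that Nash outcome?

unchanged

Player 1 best-responds to each possible Player 2 move:
- P → Player 1 plays B (best of 6, 8, 3, 2); Player 2 gets 1.
- Q → Player 1 plays B (best of 2, 6, 2, -3); Player 2 gets 6.
- R → Player 1 plays B (best of 4, 8, -4, 1); Player 2 gets 1.
- S → Player 1 plays C (best of 3, -1, 9, 5); Player 2 gets -5.
- T → Player 1 plays B (best of 2, 3, 2, 1); Player 2 gets -5.
Maximizing over 1, 6, 1, -5, -5, Player 2 chooses Q. Subgame-perfect outcome: (B, Q) with payoffs (6, 6).
Now find the simultaneous Nash equilibrium.
Player 1's best replies: P→B; Q→B; R→B; S→C; T→B.
Player 2's best replies: A→R; B→Q; C→R; D→S.
Only (B, Q) has each player best-responding; Nash payoffs (6, 6).
Player 1 earns 6 sequentially versus 6 at the Nash outcome: unchanged.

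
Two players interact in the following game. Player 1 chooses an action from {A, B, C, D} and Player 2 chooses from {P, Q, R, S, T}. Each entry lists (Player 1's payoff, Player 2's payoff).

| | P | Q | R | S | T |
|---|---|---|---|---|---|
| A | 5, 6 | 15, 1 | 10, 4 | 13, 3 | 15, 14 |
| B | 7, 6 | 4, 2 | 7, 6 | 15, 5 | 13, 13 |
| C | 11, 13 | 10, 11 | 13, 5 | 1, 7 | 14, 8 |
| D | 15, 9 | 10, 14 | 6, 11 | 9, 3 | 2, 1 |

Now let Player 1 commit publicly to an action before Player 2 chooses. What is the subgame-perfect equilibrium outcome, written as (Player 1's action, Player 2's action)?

(A, T)

Work backward from Player 2's decision.
- A → Player 2 plays T (best of 6, 1, 4, 3, 14); Player 1 gets 15.
- B → Player 2 plays T (best of 6, 2, 6, 5, 13); Player 1 gets 13.
- C → Player 2 plays P (best of 13, 11, 5, 7, 8); Player 1 gets 11.
- D → Player 2 plays Q (best of 9, 14, 11, 3, 1); Player 1 gets 10.
Player 1's induced payoffs are 15, 13, 11, 10, so Player 1 commits to A. Subgame-perfect outcome: (A, T) with payoffs (15, 14).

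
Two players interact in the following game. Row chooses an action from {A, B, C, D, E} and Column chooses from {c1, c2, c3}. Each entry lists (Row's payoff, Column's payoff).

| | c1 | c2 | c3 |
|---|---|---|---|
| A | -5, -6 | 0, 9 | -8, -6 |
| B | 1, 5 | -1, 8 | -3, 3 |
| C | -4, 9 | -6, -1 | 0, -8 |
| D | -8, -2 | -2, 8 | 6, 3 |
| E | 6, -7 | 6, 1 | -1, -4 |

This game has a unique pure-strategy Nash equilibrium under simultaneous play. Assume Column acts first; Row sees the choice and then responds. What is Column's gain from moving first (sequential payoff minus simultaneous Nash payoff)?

2

Work backward from Row's decision.
- c1 → Row plays E (best of -5, 1, -4, -8, 6); Column gets -7.
- c2 → Row plays E (best of 0, -1, -6, -2, 6); Column gets 1.
- c3 → Row plays D (best of -8, -3, 0, 6, -1); Column gets 3.
Maximizing over -7, 1, 3, Column chooses c3. Subgame-perfect outcome: (D, c3) with payoffs (6, 3).
Under simultaneous play:
Row's best replies: c1→E; c2→E; c3→D.
Column's best replies: A→c2; B→c2; C→c1; D→c2; E→c2.
The unique mutual best reply is (E, c2), giving (6, 1).
Column's commitment gain: 3 − 1 = 2.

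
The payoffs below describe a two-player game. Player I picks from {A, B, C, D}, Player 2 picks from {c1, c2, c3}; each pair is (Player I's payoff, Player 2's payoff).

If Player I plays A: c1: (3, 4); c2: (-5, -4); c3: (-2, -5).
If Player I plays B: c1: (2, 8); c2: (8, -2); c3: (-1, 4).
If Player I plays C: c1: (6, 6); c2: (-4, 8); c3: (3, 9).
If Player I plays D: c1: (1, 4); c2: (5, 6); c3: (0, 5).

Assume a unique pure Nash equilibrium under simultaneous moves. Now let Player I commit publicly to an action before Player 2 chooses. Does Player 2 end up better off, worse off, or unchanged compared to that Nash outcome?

worse off

Player 2 best-responds to each possible Player I move:
- A: BR = c1, leader payoff 3.
- B: BR = c1, leader payoff 2.
- C: BR = c3, leader payoff 3.
- D: BR = c2, leader payoff 5.
Maximizing over 3, 2, 3, 5, Player I chooses D. Subgame-perfect outcome: (D, c2) with payoffs (5, 6).
For the simultaneous game, intersect best replies.
Player I's best replies: c1→C; c2→B; c3→C.
Player 2's best replies: A→c1; B→c1; C→c3; D→c2.
Only (C, c3) has each player best-responding; Nash payoffs (3, 9).
Player 2 earns 6 sequentially versus 9 at the Nash outcome: worse off.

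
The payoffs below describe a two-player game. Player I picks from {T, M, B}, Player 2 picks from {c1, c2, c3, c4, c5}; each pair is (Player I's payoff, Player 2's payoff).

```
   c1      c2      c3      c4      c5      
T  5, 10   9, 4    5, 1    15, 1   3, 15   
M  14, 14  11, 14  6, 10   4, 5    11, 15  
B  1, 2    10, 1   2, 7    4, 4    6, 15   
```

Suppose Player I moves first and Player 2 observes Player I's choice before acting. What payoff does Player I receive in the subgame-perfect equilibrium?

11

Player 2 best-responds to each possible Player I move:
- T: BR = c5, leader payoff 3.
- M: BR = c5, leader payoff 11.
- B: BR = c5, leader payoff 6.
Player I's induced payoffs are 3, 11, 6, so Player I commits to M. Subgame-perfect outcome: (M, c5) with payoffs (11, 15).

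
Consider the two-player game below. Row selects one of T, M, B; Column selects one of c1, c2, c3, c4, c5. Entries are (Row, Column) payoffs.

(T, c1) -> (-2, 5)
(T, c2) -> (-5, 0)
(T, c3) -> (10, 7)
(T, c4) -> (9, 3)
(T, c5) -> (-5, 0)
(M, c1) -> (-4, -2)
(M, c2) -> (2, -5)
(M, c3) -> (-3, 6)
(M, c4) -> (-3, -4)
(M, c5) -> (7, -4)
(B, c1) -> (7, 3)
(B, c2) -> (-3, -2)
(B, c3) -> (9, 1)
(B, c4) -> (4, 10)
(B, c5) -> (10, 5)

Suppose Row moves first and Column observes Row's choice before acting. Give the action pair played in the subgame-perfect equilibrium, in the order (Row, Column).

(T, c3)

Solve by backward induction (Row leads).
- T: BR = c3, leader payoff 10.
- M: BR = c3, leader payoff -3.
- B: BR = c4, leader payoff 4.
Row's induced payoffs are 10, -3, 4, so Row commits to T. Subgame-perfect outcome: (T, c3) with payoffs (10, 7).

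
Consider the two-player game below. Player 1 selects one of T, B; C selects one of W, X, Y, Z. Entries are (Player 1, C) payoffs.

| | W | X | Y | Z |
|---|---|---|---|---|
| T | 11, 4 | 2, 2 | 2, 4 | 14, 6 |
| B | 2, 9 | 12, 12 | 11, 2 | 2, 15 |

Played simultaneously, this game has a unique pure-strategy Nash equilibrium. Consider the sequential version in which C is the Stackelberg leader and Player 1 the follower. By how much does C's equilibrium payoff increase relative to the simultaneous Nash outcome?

Work backward from Player 1's decision.
- W → Player 1 plays T (best of 11, 2); C gets 4.
- X → Player 1 plays B (best of 2, 12); C gets 12.
- Y → Player 1 plays B (best of 2, 11); C gets 2.
- Z → Player 1 plays T (best of 14, 2); C gets 6.
C's induced payoffs are 4, 12, 2, 6, so C commits to X. Subgame-perfect outcome: (B, X) with payoffs (12, 12).
Now find the simultaneous Nash equilibrium.
Player 1's best replies: W→T; X→B; Y→B; Z→T.
C's best replies: T→Z; B→Z.
Only (T, Z) has each player best-responding; Nash payoffs (14, 6).
C's commitment gain: 12 − 6 = 6.

6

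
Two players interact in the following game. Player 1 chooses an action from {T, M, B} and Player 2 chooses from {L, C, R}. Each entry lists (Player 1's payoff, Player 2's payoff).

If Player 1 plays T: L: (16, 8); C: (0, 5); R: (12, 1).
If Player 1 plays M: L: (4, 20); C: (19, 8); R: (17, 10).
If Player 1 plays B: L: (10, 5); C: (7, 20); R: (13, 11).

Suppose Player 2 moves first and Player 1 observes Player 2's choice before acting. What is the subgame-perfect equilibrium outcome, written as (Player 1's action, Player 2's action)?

(M, R)

Work backward from Player 1's decision.
- L: BR = T, leader payoff 8.
- C: BR = M, leader payoff 8.
- R: BR = M, leader payoff 10.
Player 2's induced payoffs are 8, 8, 10, so Player 2 commits to R. Subgame-perfect outcome: (M, R) with payoffs (17, 10).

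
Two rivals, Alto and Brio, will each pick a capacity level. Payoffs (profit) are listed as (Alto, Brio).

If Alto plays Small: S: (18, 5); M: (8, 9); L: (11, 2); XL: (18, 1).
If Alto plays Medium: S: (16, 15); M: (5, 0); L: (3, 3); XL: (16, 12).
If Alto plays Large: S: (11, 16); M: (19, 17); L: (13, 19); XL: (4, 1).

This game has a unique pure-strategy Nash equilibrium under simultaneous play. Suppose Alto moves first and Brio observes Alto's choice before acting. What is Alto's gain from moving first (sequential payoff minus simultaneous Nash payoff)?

3

Work backward from Brio's decision.
- Small: Brio compares 5, 9, 2, 1 and picks M; Alto would get 8.
- Medium: Brio compares 15, 0, 3, 12 and picks S; Alto would get 16.
- Large: Brio compares 16, 17, 19, 1 and picks L; Alto would get 13.
Among 8, 16, 13, the best is 16 at Medium. Subgame-perfect outcome: (Medium, S) with payoffs (16, 15).
Now find the simultaneous Nash equilibrium.
Alto's best replies: S→Small; M→Large; L→Large; XL→Small.
Brio's best replies: Small→M; Medium→S; Large→L.
Only (Large, L) has each player best-responding; Nash payoffs (13, 19).
Alto's commitment gain: 16 − 13 = 3.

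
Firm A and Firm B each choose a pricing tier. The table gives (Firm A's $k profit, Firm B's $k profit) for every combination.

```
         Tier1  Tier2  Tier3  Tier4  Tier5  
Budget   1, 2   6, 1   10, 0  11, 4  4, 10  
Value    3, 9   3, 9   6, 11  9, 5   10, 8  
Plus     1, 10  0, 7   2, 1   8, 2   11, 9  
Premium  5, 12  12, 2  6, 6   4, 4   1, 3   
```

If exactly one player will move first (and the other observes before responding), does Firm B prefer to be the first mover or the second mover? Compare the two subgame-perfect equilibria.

first

If Firm A leads: Firm B's best replies are Budget→Tier5, Value→Tier3, Plus→Tier1, Premium→Tier1; Firm A's induced payoffs 4, 6, 1, 5; outcome (Value, Tier3), payoffs (6, 11).
If Firm B leads: Firm A's best replies are Tier1→Premium, Tier2→Premium, Tier3→Budget, Tier4→Budget, Tier5→Plus; Firm B's induced payoffs 12, 2, 0, 4, 9; outcome (Premium, Tier1), payoffs (5, 12).
Firm B gets 12 moving first and 11 moving second, so Firm B prefers to move first.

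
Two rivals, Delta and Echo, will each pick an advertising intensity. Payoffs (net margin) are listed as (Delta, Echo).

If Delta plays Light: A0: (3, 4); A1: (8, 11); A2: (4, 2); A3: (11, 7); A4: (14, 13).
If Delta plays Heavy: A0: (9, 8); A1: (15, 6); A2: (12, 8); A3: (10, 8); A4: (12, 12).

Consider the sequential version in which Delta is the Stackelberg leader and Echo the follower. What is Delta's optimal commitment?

Light

Solve by backward induction (Delta leads).
- Light: BR = A4, leader payoff 14.
- Heavy: BR = A4, leader payoff 12.
Among 14, 12, the best is 14 at Light. Subgame-perfect outcome: (Light, A4) with payoffs (14, 13).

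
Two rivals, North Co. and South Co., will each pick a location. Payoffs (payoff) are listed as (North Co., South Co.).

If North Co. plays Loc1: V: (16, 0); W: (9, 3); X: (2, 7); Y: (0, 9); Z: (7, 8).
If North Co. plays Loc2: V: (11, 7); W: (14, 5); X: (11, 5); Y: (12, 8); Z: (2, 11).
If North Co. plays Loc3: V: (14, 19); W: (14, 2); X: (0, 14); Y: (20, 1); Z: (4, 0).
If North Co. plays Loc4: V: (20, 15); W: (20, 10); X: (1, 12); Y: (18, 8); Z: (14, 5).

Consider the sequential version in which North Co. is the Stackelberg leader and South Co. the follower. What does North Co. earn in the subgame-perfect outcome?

20

Solve by backward induction (North Co. leads).
- Loc1: BR = Y, leader payoff 0.
- Loc2: BR = Z, leader payoff 2.
- Loc3: BR = V, leader payoff 14.
- Loc4: BR = V, leader payoff 20.
Among 0, 2, 14, 20, the best is 20 at Loc4. Subgame-perfect outcome: (Loc4, V) with payoffs (20, 15).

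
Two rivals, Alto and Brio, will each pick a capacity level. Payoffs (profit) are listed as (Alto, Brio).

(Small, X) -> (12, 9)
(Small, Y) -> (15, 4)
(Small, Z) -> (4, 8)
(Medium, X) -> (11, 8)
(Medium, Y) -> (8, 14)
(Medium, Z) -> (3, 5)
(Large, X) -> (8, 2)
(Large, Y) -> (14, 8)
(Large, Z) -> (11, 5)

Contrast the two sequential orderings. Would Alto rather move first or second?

first

If Alto leads: Brio's best replies are Small→X, Medium→Y, Large→Y; Alto's induced payoffs 12, 8, 14; outcome (Large, Y), payoffs (14, 8).
If Brio leads: Alto's best replies are X→Small, Y→Small, Z→Large; Brio's induced payoffs 9, 4, 5; outcome (Small, X), payoffs (12, 9).
Alto gets 14 moving first and 12 moving second, so Alto prefers to move first.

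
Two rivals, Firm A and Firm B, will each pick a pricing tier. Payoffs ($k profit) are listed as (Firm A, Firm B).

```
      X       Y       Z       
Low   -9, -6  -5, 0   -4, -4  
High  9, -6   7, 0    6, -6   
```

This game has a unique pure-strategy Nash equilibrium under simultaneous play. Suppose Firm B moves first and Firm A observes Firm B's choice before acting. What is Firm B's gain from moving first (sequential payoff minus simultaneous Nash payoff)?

0

Firm A best-responds to each possible Firm B move:
- X → Firm A plays High (best of -9, 9); Firm B gets -6.
- Y → Firm A plays High (best of -5, 7); Firm B gets 0.
- Z → Firm A plays High (best of -4, 6); Firm B gets -6.
Firm B's induced payoffs are -6, 0, -6, so Firm B commits to Y. Subgame-perfect outcome: (High, Y) with payoffs (7, 0).
Under simultaneous play:
Firm A's best replies: X→High; Y→High; Z→High.
Firm B's best replies: Low→Y; High→Y.
The unique mutual best reply is (High, Y), giving (7, 0).
Firm B's commitment gain: 0 − 0 = 0.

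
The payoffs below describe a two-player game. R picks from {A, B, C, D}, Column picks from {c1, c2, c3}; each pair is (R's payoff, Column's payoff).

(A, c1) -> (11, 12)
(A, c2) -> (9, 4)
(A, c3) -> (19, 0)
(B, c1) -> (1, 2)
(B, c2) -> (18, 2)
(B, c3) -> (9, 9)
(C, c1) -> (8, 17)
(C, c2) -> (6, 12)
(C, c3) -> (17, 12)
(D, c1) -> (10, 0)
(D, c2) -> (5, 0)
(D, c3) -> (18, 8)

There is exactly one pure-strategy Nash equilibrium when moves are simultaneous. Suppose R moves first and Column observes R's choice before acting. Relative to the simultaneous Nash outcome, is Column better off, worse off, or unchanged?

worse off

Solve by backward induction (R leads).
- A → Column plays c1 (best of 12, 4, 0); R gets 11.
- B → Column plays c3 (best of 2, 2, 9); R gets 9.
- C → Column plays c1 (best of 17, 12, 12); R gets 8.
- D → Column plays c3 (best of 0, 0, 8); R gets 18.
Among 11, 9, 8, 18, the best is 18 at D. Subgame-perfect outcome: (D, c3) with payoffs (18, 8).
Now find the simultaneous Nash equilibrium.
R's best replies: c1→A; c2→B; c3→A.
Column's best replies: A→c1; B→c3; C→c1; D→c3.
The unique mutual best reply is (A, c1), giving (11, 12).
Column earns 8 sequentially versus 12 at the Nash outcome: worse off.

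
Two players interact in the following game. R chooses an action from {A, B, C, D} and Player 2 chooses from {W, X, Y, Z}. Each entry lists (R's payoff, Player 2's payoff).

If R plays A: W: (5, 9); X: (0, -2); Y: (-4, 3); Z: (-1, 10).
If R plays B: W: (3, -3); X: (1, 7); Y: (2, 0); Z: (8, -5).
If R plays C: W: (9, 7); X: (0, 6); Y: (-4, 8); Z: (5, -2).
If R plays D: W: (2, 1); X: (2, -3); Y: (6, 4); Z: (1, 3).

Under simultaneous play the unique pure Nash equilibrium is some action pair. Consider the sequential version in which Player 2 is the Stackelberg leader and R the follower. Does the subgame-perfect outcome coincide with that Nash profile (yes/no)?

R best-responds to each possible Player 2 move:
- W: R compares 5, 3, 9, 2 and picks C; Player 2 would get 7.
- X: R compares 0, 1, 0, 2 and picks D; Player 2 would get -3.
- Y: R compares -4, 2, -4, 6 and picks D; Player 2 would get 4.
- Z: R compares -1, 8, 5, 1 and picks B; Player 2 would get -5.
Maximizing over 7, -3, 4, -5, Player 2 chooses W. Subgame-perfect outcome: (C, W) with payoffs (9, 7).
For the simultaneous game, intersect best replies.
R's best replies: W→C; X→D; Y→D; Z→B.
Player 2's best replies: A→Z; B→X; C→Y; D→Y.
The unique mutual best reply is (D, Y), giving (6, 4).
Sequential outcome (C, W) differs from the Nash profile (D, Y).

no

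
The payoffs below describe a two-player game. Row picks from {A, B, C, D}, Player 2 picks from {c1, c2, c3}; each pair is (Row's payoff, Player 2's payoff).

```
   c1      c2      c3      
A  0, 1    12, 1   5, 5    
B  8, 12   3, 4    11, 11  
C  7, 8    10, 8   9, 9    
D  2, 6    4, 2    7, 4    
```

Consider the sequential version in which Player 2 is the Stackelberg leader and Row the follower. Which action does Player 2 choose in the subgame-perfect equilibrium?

c1

Work backward from Row's decision.
- c1: BR = B, leader payoff 12.
- c2: BR = A, leader payoff 1.
- c3: BR = B, leader payoff 11.
Among 12, 1, 11, the best is 12 at c1. Subgame-perfect outcome: (B, c1) with payoffs (8, 12).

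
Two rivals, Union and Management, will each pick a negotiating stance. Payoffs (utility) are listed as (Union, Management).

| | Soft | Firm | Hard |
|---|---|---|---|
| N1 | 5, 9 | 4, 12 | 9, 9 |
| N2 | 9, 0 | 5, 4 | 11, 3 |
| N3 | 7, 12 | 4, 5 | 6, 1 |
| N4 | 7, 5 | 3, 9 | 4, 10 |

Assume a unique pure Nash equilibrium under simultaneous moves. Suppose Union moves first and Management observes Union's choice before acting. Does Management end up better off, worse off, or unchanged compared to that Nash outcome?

better off

Work backward from Management's decision.
- N1 → Management plays Firm (best of 9, 12, 9); Union gets 4.
- N2 → Management plays Firm (best of 0, 4, 3); Union gets 5.
- N3 → Management plays Soft (best of 12, 5, 1); Union gets 7.
- N4 → Management plays Hard (best of 5, 9, 10); Union gets 4.
Maximizing over 4, 5, 7, 4, Union chooses N3. Subgame-perfect outcome: (N3, Soft) with payoffs (7, 12).
Under simultaneous play:
Union's best replies: Soft→N2; Firm→N2; Hard→N2.
Management's best replies: N1→Firm; N2→Firm; N3→Soft; N4→Hard.
The unique mutual best reply is (N2, Firm), giving (5, 4).
Management earns 12 sequentially versus 4 at the Nash outcome: better off.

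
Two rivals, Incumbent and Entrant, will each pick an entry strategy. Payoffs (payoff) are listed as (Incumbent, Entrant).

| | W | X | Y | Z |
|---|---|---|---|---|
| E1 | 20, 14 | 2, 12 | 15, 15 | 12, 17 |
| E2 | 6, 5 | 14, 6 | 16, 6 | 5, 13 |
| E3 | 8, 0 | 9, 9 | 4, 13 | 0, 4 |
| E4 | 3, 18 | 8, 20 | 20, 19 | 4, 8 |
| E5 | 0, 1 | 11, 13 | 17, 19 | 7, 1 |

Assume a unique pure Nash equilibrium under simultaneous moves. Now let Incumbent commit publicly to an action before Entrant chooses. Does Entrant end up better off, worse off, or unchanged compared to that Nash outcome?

better off

Work backward from Entrant's decision.
- E1 → Entrant plays Z (best of 14, 12, 15, 17); Incumbent gets 12.
- E2 → Entrant plays Z (best of 5, 6, 6, 13); Incumbent gets 5.
- E3 → Entrant plays Y (best of 0, 9, 13, 4); Incumbent gets 4.
- E4 → Entrant plays X (best of 18, 20, 19, 8); Incumbent gets 8.
- E5 → Entrant plays Y (best of 1, 13, 19, 1); Incumbent gets 17.
Maximizing over 12, 5, 4, 8, 17, Incumbent chooses E5. Subgame-perfect outcome: (E5, Y) with payoffs (17, 19).
Under simultaneous play:
Incumbent's best replies: W→E1; X→E2; Y→E4; Z→E1.
Entrant's best replies: E1→Z; E2→Z; E3→Y; E4→X; E5→Y.
The unique mutual best reply is (E1, Z), giving (12, 17).
Entrant earns 19 sequentially versus 17 at the Nash outcome: better off.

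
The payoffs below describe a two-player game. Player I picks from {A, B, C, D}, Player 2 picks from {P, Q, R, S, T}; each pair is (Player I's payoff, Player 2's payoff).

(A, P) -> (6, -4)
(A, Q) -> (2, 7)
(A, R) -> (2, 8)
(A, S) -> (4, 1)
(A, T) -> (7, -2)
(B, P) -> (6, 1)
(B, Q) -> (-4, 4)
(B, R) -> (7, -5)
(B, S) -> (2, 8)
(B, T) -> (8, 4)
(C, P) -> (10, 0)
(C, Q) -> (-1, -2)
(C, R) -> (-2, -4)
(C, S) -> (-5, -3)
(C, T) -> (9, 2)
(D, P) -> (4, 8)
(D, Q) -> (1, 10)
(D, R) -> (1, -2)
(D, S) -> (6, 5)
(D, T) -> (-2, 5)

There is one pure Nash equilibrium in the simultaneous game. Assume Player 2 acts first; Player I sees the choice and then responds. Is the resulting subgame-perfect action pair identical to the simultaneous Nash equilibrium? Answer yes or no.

Backward induction with Player 2 moving first.
- P → Player I plays C (best of 6, 6, 10, 4); Player 2 gets 0.
- Q → Player I plays A (best of 2, -4, -1, 1); Player 2 gets 7.
- R → Player I plays B (best of 2, 7, -2, 1); Player 2 gets -5.
- S → Player I plays D (best of 4, 2, -5, 6); Player 2 gets 5.
- T → Player I plays C (best of 7, 8, 9, -2); Player 2 gets 2.
Among 0, 7, -5, 5, 2, the best is 7 at Q. Subgame-perfect outcome: (A, Q) with payoffs (2, 7).
For the simultaneous game, intersect best replies.
Player I's best replies: P→C; Q→A; R→B; S→D; T→C.
Player 2's best replies: A→R; B→S; C→T; D→Q.
The unique mutual best reply is (C, T), giving (9, 2).
Sequential outcome (A, Q) differs from the Nash profile (C, T).

no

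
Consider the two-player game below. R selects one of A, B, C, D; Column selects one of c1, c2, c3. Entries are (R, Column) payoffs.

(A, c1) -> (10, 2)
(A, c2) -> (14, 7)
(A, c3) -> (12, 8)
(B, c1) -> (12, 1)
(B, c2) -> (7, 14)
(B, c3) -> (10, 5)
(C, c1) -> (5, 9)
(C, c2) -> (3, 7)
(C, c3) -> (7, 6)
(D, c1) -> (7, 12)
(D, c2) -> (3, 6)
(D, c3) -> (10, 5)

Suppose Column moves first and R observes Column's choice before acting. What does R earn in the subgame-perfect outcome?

12

R best-responds to each possible Column move:
- c1: BR = B, leader payoff 1.
- c2: BR = A, leader payoff 7.
- c3: BR = A, leader payoff 8.
Column's induced payoffs are 1, 7, 8, so Column commits to c3. Subgame-perfect outcome: (A, c3) with payoffs (12, 8).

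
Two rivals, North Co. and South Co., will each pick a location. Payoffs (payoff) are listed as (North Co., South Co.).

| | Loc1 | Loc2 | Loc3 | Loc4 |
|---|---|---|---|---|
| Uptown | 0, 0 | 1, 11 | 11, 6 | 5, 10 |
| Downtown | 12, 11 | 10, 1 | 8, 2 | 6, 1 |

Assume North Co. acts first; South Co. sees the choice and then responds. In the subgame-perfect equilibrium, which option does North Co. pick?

Downtown

Solve by backward induction (North Co. leads).
- Uptown: South Co. compares 0, 11, 6, 10 and picks Loc2; North Co. would get 1.
- Downtown: South Co. compares 11, 1, 2, 1 and picks Loc1; North Co. would get 12.
North Co.'s induced payoffs are 1, 12, so North Co. commits to Downtown. Subgame-perfect outcome: (Downtown, Loc1) with payoffs (12, 11).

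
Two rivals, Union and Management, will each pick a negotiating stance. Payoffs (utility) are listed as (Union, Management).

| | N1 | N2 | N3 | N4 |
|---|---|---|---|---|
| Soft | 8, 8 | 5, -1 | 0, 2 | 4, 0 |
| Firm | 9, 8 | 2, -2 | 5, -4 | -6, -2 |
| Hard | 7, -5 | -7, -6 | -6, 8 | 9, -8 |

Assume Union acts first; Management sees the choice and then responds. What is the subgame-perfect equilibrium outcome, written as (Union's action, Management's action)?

Work backward from Management's decision.
- Soft: BR = N1, leader payoff 8.
- Firm: BR = N1, leader payoff 9.
- Hard: BR = N3, leader payoff -6.
Among 8, 9, -6, the best is 9 at Firm. Subgame-perfect outcome: (Firm, N1) with payoffs (9, 8).

(Firm, N1)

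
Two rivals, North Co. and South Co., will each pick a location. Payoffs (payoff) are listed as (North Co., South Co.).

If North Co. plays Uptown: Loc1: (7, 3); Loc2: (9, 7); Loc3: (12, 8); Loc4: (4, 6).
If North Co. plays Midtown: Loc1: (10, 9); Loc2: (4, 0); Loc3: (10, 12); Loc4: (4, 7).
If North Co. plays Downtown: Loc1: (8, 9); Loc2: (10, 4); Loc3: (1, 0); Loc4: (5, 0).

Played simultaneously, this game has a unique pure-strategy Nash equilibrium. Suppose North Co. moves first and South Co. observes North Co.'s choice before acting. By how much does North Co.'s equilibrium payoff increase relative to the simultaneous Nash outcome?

Work backward from South Co.'s decision.
- Uptown: South Co. compares 3, 7, 8, 6 and picks Loc3; North Co. would get 12.
- Midtown: South Co. compares 9, 0, 12, 7 and picks Loc3; North Co. would get 10.
- Downtown: South Co. compares 9, 4, 0, 0 and picks Loc1; North Co. would get 8.
North Co.'s induced payoffs are 12, 10, 8, so North Co. commits to Uptown. Subgame-perfect outcome: (Uptown, Loc3) with payoffs (12, 8).
For the simultaneous game, intersect best replies.
North Co.'s best replies: Loc1→Midtown; Loc2→Downtown; Loc3→Uptown; Loc4→Downtown.
South Co.'s best replies: Uptown→Loc3; Midtown→Loc3; Downtown→Loc1.
The unique mutual best reply is (Uptown, Loc3), giving (12, 8).
North Co.'s commitment gain: 12 − 12 = 0.

0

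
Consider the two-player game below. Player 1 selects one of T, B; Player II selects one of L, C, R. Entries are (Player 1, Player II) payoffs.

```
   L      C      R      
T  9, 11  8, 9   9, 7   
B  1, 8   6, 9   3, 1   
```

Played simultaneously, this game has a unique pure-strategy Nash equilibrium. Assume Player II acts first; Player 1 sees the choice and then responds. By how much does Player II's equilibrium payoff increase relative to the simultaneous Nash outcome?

Solve by backward induction (Player II leads).
- L → Player 1 plays T (best of 9, 1); Player II gets 11.
- C → Player 1 plays T (best of 8, 6); Player II gets 9.
- R → Player 1 plays T (best of 9, 3); Player II gets 7.
Player II's induced payoffs are 11, 9, 7, so Player II commits to L. Subgame-perfect outcome: (T, L) with payoffs (9, 11).
Under simultaneous play:
Player 1's best replies: L→T; C→T; R→T.
Player II's best replies: T→L; B→C.
The unique mutual best reply is (T, L), giving (9, 11).
Player II's commitment gain: 11 − 11 = 0.

0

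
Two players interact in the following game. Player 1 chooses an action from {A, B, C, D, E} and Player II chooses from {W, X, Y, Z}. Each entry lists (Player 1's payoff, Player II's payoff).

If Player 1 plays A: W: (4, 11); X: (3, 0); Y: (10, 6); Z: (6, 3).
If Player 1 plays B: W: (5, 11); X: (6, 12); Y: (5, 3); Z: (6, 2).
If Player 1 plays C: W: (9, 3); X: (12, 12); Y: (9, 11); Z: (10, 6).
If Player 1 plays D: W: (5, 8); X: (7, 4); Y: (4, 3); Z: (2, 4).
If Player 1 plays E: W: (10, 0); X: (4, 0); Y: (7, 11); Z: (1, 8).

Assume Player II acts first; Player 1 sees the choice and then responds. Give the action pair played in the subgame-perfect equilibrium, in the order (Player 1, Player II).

(C, X)

Backward induction with Player II moving first.
- W → Player 1 plays E (best of 4, 5, 9, 5, 10); Player II gets 0.
- X → Player 1 plays C (best of 3, 6, 12, 7, 4); Player II gets 12.
- Y → Player 1 plays A (best of 10, 5, 9, 4, 7); Player II gets 6.
- Z → Player 1 plays C (best of 6, 6, 10, 2, 1); Player II gets 6.
Maximizing over 0, 12, 6, 6, Player II chooses X. Subgame-perfect outcome: (C, X) with payoffs (12, 12).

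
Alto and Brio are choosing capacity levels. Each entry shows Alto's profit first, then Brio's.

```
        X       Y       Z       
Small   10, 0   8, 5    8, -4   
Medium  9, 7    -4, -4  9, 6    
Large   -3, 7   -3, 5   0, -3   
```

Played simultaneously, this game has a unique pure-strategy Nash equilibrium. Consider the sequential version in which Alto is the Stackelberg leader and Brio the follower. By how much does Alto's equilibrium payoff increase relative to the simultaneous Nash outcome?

1

Backward induction with Alto moving first.
- Small → Brio plays Y (best of 0, 5, -4); Alto gets 8.
- Medium → Brio plays X (best of 7, -4, 6); Alto gets 9.
- Large → Brio plays X (best of 7, 5, -3); Alto gets -3.
Alto's induced payoffs are 8, 9, -3, so Alto commits to Medium. Subgame-perfect outcome: (Medium, X) with payoffs (9, 7).
Under simultaneous play:
Alto's best replies: X→Small; Y→Small; Z→Medium.
Brio's best replies: Small→Y; Medium→X; Large→X.
Only (Small, Y) has each player best-responding; Nash payoffs (8, 5).
Alto's commitment gain: 9 − 8 = 1.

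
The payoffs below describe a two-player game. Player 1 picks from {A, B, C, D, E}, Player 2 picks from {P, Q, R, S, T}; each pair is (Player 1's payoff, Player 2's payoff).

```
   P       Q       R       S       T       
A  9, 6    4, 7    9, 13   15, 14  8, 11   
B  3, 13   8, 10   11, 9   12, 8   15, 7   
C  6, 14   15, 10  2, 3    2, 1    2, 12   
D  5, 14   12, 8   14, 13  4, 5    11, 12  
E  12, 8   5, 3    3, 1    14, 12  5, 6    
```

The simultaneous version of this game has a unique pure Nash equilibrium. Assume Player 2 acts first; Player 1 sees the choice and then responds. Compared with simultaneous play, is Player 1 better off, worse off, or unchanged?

unchanged

Backward induction with Player 2 moving first.
- P: BR = E, leader payoff 8.
- Q: BR = C, leader payoff 10.
- R: BR = D, leader payoff 13.
- S: BR = A, leader payoff 14.
- T: BR = B, leader payoff 7.
Player 2's induced payoffs are 8, 10, 13, 14, 7, so Player 2 commits to S. Subgame-perfect outcome: (A, S) with payoffs (15, 14).
Under simultaneous play:
Player 1's best replies: P→E; Q→C; R→D; S→A; T→B.
Player 2's best replies: A→S; B→P; C→P; D→P; E→S.
Only (A, S) has each player best-responding; Nash payoffs (15, 14).
Player 1 earns 15 sequentially versus 15 at the Nash outcome: unchanged.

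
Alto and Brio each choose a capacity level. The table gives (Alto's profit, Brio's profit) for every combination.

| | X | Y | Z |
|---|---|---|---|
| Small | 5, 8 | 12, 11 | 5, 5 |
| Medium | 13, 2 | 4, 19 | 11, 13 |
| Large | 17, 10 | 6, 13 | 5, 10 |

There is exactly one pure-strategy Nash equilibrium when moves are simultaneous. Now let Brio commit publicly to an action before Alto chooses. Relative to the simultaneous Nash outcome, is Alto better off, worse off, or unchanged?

worse off

Backward induction with Brio moving first.
- X: BR = Large, leader payoff 10.
- Y: BR = Small, leader payoff 11.
- Z: BR = Medium, leader payoff 13.
Brio's induced payoffs are 10, 11, 13, so Brio commits to Z. Subgame-perfect outcome: (Medium, Z) with payoffs (11, 13).
For the simultaneous game, intersect best replies.
Alto's best replies: X→Large; Y→Small; Z→Medium.
Brio's best replies: Small→Y; Medium→Y; Large→Y.
The unique mutual best reply is (Small, Y), giving (12, 11).
Alto earns 11 sequentially versus 12 at the Nash outcome: worse off.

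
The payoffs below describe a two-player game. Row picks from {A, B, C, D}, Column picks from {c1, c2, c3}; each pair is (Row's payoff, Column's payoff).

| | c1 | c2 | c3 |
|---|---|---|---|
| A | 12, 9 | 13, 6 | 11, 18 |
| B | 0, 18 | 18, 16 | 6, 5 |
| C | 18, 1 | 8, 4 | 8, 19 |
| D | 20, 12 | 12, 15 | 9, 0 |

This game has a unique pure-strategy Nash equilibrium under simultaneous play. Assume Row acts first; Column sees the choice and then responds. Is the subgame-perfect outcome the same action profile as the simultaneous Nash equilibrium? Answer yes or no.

no

Solve by backward induction (Row leads).
- A → Column plays c3 (best of 9, 6, 18); Row gets 11.
- B → Column plays c1 (best of 18, 16, 5); Row gets 0.
- C → Column plays c3 (best of 1, 4, 19); Row gets 8.
- D → Column plays c2 (best of 12, 15, 0); Row gets 12.
Among 11, 0, 8, 12, the best is 12 at D. Subgame-perfect outcome: (D, c2) with payoffs (12, 15).
For the simultaneous game, intersect best replies.
Row's best replies: c1→D; c2→B; c3→A.
Column's best replies: A→c3; B→c1; C→c3; D→c2.
The unique mutual best reply is (A, c3), giving (11, 18).
Sequential outcome (D, c2) differs from the Nash profile (A, c3).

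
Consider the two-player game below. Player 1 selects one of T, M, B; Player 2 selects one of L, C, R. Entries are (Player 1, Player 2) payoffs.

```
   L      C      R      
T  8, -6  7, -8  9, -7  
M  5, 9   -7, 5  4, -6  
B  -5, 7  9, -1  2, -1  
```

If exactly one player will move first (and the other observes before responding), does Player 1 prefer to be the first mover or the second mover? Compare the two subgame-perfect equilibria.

second

If Player 1 leads: Player 2's best replies are T→L, M→L, B→L; Player 1's induced payoffs 8, 5, -5; outcome (T, L), payoffs (8, -6).
If Player 2 leads: Player 1's best replies are L→T, C→B, R→T; Player 2's induced payoffs -6, -1, -7; outcome (B, C), payoffs (9, -1).
Player 1 gets 8 moving first and 9 moving second, so Player 1 prefers to move second.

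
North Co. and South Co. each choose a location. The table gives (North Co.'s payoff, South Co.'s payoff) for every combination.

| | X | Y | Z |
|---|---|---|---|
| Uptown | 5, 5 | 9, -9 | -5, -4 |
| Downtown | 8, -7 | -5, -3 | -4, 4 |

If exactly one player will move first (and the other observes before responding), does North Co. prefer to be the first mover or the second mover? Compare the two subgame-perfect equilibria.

If North Co. leads: South Co.'s best replies are Uptown→X, Downtown→Z; North Co.'s induced payoffs 5, -4; outcome (Uptown, X), payoffs (5, 5).
If South Co. leads: North Co.'s best replies are X→Downtown, Y→Uptown, Z→Downtown; South Co.'s induced payoffs -7, -9, 4; outcome (Downtown, Z), payoffs (-4, 4).
North Co. gets 5 moving first and -4 moving second, so North Co. prefers to move first.

first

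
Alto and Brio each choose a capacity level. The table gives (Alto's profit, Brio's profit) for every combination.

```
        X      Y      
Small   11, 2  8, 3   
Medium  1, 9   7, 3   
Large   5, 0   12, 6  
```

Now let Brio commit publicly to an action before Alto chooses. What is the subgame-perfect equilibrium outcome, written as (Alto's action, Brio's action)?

Backward induction with Brio moving first.
- X: BR = Small, leader payoff 2.
- Y: BR = Large, leader payoff 6.
Maximizing over 2, 6, Brio chooses Y. Subgame-perfect outcome: (Large, Y) with payoffs (12, 6).

(Large, Y)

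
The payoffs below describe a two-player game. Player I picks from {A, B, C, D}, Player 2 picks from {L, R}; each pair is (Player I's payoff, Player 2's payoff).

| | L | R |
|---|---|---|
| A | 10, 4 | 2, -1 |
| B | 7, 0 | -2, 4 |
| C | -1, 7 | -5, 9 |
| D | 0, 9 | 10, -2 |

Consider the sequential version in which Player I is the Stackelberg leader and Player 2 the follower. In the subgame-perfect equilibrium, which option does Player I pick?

Work backward from Player 2's decision.
- A: Player 2 compares 4, -1 and picks L; Player I would get 10.
- B: Player 2 compares 0, 4 and picks R; Player I would get -2.
- C: Player 2 compares 7, 9 and picks R; Player I would get -5.
- D: Player 2 compares 9, -2 and picks L; Player I would get 0.
Among 10, -2, -5, 0, the best is 10 at A. Subgame-perfect outcome: (A, L) with payoffs (10, 4).

A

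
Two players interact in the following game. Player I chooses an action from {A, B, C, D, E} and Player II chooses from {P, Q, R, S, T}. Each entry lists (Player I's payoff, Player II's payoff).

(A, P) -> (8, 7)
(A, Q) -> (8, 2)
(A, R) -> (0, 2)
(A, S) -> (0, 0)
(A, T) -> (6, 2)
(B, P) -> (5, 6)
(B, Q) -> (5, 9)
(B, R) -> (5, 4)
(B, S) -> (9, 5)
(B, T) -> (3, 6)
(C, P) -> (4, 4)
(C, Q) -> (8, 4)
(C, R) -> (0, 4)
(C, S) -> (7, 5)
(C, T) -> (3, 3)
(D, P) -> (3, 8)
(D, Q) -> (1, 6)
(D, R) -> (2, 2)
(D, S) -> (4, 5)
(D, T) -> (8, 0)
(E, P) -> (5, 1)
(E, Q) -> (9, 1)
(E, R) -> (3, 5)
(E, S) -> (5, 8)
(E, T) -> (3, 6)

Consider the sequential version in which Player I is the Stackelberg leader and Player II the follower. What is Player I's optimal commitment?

A

Player II best-responds to each possible Player I move:
- A → Player II plays P (best of 7, 2, 2, 0, 2); Player I gets 8.
- B → Player II plays Q (best of 6, 9, 4, 5, 6); Player I gets 5.
- C → Player II plays S (best of 4, 4, 4, 5, 3); Player I gets 7.
- D → Player II plays P (best of 8, 6, 2, 5, 0); Player I gets 3.
- E → Player II plays S (best of 1, 1, 5, 8, 6); Player I gets 5.
Player I's induced payoffs are 8, 5, 7, 3, 5, so Player I commits to A. Subgame-perfect outcome: (A, P) with payoffs (8, 7).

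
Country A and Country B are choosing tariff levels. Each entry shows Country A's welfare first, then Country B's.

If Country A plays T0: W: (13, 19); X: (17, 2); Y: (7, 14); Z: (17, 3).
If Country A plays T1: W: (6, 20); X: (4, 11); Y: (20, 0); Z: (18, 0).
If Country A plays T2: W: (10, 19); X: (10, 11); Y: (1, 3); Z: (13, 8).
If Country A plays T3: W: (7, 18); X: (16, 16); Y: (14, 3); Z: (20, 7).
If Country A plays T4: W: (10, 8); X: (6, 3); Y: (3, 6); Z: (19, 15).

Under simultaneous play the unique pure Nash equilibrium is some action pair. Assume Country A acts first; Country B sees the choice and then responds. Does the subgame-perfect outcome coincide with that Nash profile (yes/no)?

no

Country B best-responds to each possible Country A move:
- T0: BR = W, leader payoff 13.
- T1: BR = W, leader payoff 6.
- T2: BR = W, leader payoff 10.
- T3: BR = W, leader payoff 7.
- T4: BR = Z, leader payoff 19.
Among 13, 6, 10, 7, 19, the best is 19 at T4. Subgame-perfect outcome: (T4, Z) with payoffs (19, 15).
Now find the simultaneous Nash equilibrium.
Country A's best replies: W→T0; X→T0; Y→T1; Z→T3.
Country B's best replies: T0→W; T1→W; T2→W; T3→W; T4→Z.
The unique mutual best reply is (T0, W), giving (13, 19).
Sequential outcome (T4, Z) differs from the Nash profile (T0, W).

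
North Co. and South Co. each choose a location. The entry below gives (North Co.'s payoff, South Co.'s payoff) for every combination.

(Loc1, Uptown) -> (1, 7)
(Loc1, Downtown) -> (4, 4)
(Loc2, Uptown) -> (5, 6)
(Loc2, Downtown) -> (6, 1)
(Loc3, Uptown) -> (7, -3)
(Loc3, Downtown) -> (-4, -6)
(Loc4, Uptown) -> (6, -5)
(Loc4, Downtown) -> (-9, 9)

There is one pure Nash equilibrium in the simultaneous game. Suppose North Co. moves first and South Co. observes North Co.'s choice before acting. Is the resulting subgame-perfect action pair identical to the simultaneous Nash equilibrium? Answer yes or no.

Backward induction with North Co. moving first.
- Loc1: South Co. compares 7, 4 and picks Uptown; North Co. would get 1.
- Loc2: South Co. compares 6, 1 and picks Uptown; North Co. would get 5.
- Loc3: South Co. compares -3, -6 and picks Uptown; North Co. would get 7.
- Loc4: South Co. compares -5, 9 and picks Downtown; North Co. would get -9.
North Co.'s induced payoffs are 1, 5, 7, -9, so North Co. commits to Loc3. Subgame-perfect outcome: (Loc3, Uptown) with payoffs (7, -3).
For the simultaneous game, intersect best replies.
North Co.'s best replies: Uptown→Loc3; Downtown→Loc2.
South Co.'s best replies: Loc1→Uptown; Loc2→Uptown; Loc3→Uptown; Loc4→Downtown.
The unique mutual best reply is (Loc3, Uptown), giving (7, -3).
Sequential outcome (Loc3, Uptown) coincides with the Nash profile (Loc3, Uptown).

yes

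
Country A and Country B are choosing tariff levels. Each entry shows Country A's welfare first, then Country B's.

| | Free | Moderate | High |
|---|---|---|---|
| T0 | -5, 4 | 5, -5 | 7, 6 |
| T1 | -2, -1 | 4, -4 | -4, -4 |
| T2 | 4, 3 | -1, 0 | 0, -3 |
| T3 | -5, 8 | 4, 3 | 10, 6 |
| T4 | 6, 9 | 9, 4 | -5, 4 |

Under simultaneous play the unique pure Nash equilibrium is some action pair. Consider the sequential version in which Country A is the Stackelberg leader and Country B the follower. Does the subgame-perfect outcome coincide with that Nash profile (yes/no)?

Country B best-responds to each possible Country A move:
- T0 → Country B plays High (best of 4, -5, 6); Country A gets 7.
- T1 → Country B plays Free (best of -1, -4, -4); Country A gets -2.
- T2 → Country B plays Free (best of 3, 0, -3); Country A gets 4.
- T3 → Country B plays Free (best of 8, 3, 6); Country A gets -5.
- T4 → Country B plays Free (best of 9, 4, 4); Country A gets 6.
Country A's induced payoffs are 7, -2, 4, -5, 6, so Country A commits to T0. Subgame-perfect outcome: (T0, High) with payoffs (7, 6).
Now find the simultaneous Nash equilibrium.
Country A's best replies: Free→T4; Moderate→T4; High→T3.
Country B's best replies: T0→High; T1→Free; T2→Free; T3→Free; T4→Free.
The unique mutual best reply is (T4, Free), giving (6, 9).
Sequential outcome (T0, High) differs from the Nash profile (T4, Free).

no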